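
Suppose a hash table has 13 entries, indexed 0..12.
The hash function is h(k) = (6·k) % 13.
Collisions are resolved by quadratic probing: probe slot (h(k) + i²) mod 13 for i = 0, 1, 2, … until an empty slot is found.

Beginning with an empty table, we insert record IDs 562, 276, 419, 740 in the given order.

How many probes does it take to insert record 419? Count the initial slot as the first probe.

Insert 562: h=5, slot 5 empty -> index 5.
Insert 276: h=5, slot 5 occupied -> index 6.
Insert 419: h=5, slots 5,6 occupied -> index 9.
Insert 740: h=7, slot 7 empty -> index 7.
Table: [—, —, —, —, —, 562, 276, 740, —, 419, —, —, —]

3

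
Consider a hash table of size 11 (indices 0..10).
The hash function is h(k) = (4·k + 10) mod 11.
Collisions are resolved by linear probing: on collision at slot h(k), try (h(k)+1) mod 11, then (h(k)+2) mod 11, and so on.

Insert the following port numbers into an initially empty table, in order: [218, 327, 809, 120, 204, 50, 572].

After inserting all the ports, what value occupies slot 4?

50

218: h=2 => slot 2
327: h=9 => slot 9
809: h=1 => slot 1
120: h=6 => slot 6
204: h=1, probe 1,2,3 => slot 3
50: h=1, probe 1,2,3,4 => slot 4
572: h=10 => slot 10
Table: [., 809, 218, 204, 50, ., 120, ., ., 327, 572]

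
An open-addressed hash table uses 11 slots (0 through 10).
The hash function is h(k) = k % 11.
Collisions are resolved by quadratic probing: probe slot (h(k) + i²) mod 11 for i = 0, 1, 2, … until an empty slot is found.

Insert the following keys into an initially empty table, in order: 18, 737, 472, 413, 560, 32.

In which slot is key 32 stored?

18: h=7 => slot 7
737: h=0 => slot 0
472: h=10 => slot 10
413: h=6 => slot 6
560: h=10, probe 10,0,3 => slot 3
32: h=10, probe 10,0,3,8 => slot 8
Table: [737, ∅, ∅, 560, ∅, ∅, 413, 18, 32, ∅, 472]

8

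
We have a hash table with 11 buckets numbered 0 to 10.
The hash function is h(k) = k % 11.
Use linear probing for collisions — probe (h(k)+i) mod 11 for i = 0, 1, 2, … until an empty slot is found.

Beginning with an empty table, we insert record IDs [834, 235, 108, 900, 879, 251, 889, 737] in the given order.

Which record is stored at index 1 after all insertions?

879

Insert 834: h=9, slot 9 empty → index 9.
Insert 235: h=4, slot 4 empty → index 4.
Insert 108: h=9, slot 9 occupied → index 10.
Insert 900: h=9, slots 9,10 occupied → index 0.
Insert 879: h=10, slots 10,0 occupied → index 1.
Insert 251: h=9, slots 9,10,0,1 occupied → index 2.
Insert 889: h=9, slots 9,10,0,1,2 occupied → index 3.
Insert 737: h=0, slots 0,1,2,3,4 occupied → index 5.
Table: [900, 879, 251, 889, 235, 737, —, —, —, 834, 108]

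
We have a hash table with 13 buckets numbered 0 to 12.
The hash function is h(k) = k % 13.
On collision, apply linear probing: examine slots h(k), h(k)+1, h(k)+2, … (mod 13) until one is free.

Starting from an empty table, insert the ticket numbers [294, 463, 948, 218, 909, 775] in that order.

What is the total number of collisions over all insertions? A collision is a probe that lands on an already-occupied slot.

294: h=8 => slot 8
463: h=8, probe 8,9 => slot 9
948: h=12 => slot 12
218: h=10 => slot 10
909: h=12, probe 12,0 => slot 0
775: h=8, probe 8,9,10,11 => slot 11
Table: [909, ., ., ., ., ., ., ., 294, 463, 218, 775, 948]

5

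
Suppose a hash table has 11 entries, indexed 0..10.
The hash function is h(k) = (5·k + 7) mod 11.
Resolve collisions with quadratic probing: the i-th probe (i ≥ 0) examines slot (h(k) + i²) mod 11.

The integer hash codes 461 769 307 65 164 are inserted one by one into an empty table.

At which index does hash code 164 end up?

461 hashes to 2; slot 2 is free => place at 2.
769 hashes to 2; 2 taken => place at 3.
307 hashes to 2; 2,3 taken => place at 6.
65 hashes to 2; 2,3,6 taken => place at 0.
164 hashes to 2; 2,3,6,0 taken => place at 7.
Table: [65, ∅, 461, 769, ∅, ∅, 307, 164, ∅, ∅, ∅]

7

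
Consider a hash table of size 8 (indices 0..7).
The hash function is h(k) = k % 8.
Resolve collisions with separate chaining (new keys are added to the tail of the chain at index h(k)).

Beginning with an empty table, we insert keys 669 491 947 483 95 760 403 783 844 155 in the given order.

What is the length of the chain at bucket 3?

Insert 669: h=5, bucket 5 empty -> new chain.
Insert 491: h=3, bucket 3 empty -> new chain.
Insert 947: h=3, bucket 3 nonempty -> append to chain.
Insert 483: h=3, bucket 3 nonempty -> append to chain.
Insert 95: h=7, bucket 7 empty -> new chain.
Insert 760: h=0, bucket 0 empty -> new chain.
Insert 403: h=3, bucket 3 nonempty -> append to chain.
Insert 783: h=7, bucket 7 nonempty -> append to chain.
Insert 844: h=4, bucket 4 empty -> new chain.
Insert 155: h=3, bucket 3 nonempty -> append to chain.
Final buckets:
0: 760
1: —
2: —
3: 491 -> 947 -> 483 -> 403 -> 155
4: 844
5: 669
6: —
7: 95 -> 783

5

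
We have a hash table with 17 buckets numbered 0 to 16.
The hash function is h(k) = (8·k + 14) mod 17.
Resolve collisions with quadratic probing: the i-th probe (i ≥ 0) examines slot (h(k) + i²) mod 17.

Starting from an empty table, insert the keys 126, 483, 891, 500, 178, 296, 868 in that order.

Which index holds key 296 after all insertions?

126: h=2 => slot 2
483: h=2, probe 2,3 => slot 3
891: h=2, probe 2,3,6 => slot 6
500: h=2, probe 2,3,6,11 => slot 11
178: h=10 => slot 10
296: h=2, probe 2,3,6,11,1 => slot 1
868: h=5 => slot 5
Table: [_, 296, 126, 483, _, 868, 891, _, _, _, 178, 500, _, _, _, _, _]

1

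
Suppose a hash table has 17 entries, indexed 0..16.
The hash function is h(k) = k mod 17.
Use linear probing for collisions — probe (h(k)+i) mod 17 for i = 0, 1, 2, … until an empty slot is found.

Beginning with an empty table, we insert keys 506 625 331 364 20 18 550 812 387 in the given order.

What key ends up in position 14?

Insert 506: h=13, slot 13 empty -> index 13.
Insert 625: h=13, slot 13 occupied -> index 14.
Insert 331: h=8, slot 8 empty -> index 8.
Insert 364: h=7, slot 7 empty -> index 7.
Insert 20: h=3, slot 3 empty -> index 3.
Insert 18: h=1, slot 1 empty -> index 1.
Insert 550: h=6, slot 6 empty -> index 6.
Insert 812: h=13, slots 13,14 occupied -> index 15.
Insert 387: h=13, slots 13,14,15 occupied -> index 16.
Table: [∅, 18, ∅, 20, ∅, ∅, 550, 364, 331, ∅, ∅, ∅, ∅, 506, 625, 812, 387]

625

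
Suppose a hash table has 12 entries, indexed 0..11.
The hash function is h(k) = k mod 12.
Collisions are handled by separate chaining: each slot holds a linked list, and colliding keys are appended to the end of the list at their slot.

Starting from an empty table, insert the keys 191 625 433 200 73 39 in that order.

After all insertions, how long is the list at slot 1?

191 → bucket 11
625 → bucket 1
433 → bucket 1 (collision)
200 → bucket 8
73 → bucket 1 (collision)
39 → bucket 3
Final buckets:
0: .
1: 625 -> 433 -> 73
2: .
3: 39
4: .
5: .
6: .
7: .
8: 200
9: .
10: .
11: 191

3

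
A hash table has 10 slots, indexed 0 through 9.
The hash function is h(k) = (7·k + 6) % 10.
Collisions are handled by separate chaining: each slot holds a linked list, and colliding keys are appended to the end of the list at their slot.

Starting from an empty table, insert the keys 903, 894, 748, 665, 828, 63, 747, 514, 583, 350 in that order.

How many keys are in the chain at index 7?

3

903 -> bucket 7
894 -> bucket 4
748 -> bucket 2
665 -> bucket 1
828 -> bucket 2 (collision)
63 -> bucket 7 (collision)
747 -> bucket 5
514 -> bucket 4 (collision)
583 -> bucket 7 (collision)
350 -> bucket 6
Final buckets:
0: -
1: 665
2: 748 -> 828
3: -
4: 894 -> 514
5: 747
6: 350
7: 903 -> 63 -> 583
8: -
9: -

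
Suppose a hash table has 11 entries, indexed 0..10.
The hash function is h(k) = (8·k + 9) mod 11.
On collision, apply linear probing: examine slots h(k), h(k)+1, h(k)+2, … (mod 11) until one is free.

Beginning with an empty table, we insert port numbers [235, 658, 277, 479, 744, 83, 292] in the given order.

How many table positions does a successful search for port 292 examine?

235: h=8 => slot 8
658: h=4 => slot 4
277: h=3 => slot 3
479: h=2 => slot 2
744: h=10 => slot 10
83: h=2, probe 2,3,4,5 => slot 5
292: h=2, probe 2,3,4,5,6 => slot 6
Table: [∅, ∅, 479, 277, 658, 83, 292, ∅, 235, ∅, 744]
Lookup 292: h=2, probe 2,3,4,5,6 → found at 6.

5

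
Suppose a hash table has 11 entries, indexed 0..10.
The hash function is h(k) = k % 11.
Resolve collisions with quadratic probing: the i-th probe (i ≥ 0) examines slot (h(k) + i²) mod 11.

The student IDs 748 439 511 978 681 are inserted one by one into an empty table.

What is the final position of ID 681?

8

Insert 748: h=0, slot 0 empty → index 0.
Insert 439: h=10, slot 10 empty → index 10.
Insert 511: h=5, slot 5 empty → index 5.
Insert 978: h=10, slots 10,0 occupied → index 3.
Insert 681: h=10, slots 10,0,3 occupied → index 8.
Table: [748, _, _, 978, _, 511, _, _, 681, _, 439]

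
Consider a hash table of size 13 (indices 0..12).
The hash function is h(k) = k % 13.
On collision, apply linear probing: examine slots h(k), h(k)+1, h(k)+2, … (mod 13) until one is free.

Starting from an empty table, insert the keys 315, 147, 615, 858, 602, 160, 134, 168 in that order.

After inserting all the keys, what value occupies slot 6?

315 hashes to 3; slot 3 is free → place at 3.
147 hashes to 4; slot 4 is free → place at 4.
615 hashes to 4; 4 taken → place at 5.
858 hashes to 0; slot 0 is free → place at 0.
602 hashes to 4; 4,5 taken → place at 6.
160 hashes to 4; 4,5,6 taken → place at 7.
134 hashes to 4; 4,5,6,7 taken → place at 8.
168 hashes to 12; slot 12 is free → place at 12.
Table: [858, —, —, 315, 147, 615, 602, 160, 134, —, —, —, 168]

602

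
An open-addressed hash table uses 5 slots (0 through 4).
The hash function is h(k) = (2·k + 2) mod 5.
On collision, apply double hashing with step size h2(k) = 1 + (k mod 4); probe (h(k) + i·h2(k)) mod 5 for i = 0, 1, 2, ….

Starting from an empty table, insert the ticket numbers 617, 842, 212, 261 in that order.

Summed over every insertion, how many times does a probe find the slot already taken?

Insert 617: h=1, slot 1 empty → index 1.
Insert 842: h=1, h2=3, slot 1 occupied → index 4.
Insert 212: h=1, h2=1, slot 1 occupied → index 2.
Insert 261: h=4, h2=2, slots 4,1 occupied → index 3.
Table: [-, 617, 212, 261, 842]

4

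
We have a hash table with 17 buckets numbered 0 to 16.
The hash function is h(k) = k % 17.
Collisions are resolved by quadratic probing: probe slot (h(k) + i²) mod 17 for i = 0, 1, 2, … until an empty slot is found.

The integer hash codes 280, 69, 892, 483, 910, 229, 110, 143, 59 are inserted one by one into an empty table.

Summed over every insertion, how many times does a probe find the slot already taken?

280: h=8 -> slot 8
69: h=1 -> slot 1
892: h=8, probe 8,9 -> slot 9
483: h=7 -> slot 7
910: h=9, probe 9,10 -> slot 10
229: h=8, probe 8,9,12 -> slot 12
110: h=8, probe 8,9,12,0 -> slot 0
143: h=7, probe 7,8,11 -> slot 11
59: h=8, probe 8,9,12,0,7,16 -> slot 16
Table: [110, 69, ., ., ., ., ., 483, 280, 892, 910, 143, 229, ., ., ., 59]

14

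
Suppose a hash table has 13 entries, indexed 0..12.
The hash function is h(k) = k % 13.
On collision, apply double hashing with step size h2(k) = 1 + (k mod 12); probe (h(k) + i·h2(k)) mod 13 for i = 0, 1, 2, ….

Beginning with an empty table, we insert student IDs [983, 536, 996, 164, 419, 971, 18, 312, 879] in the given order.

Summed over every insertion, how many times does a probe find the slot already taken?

6

983 hashes to 8; slot 8 is free => place at 8.
536 hashes to 3; slot 3 is free => place at 3.
996 hashes to 8, h2=1; 8 taken => place at 9.
164 hashes to 8, h2=9; 8 taken => place at 4.
419 hashes to 3, h2=12; 3 taken => place at 2.
971 hashes to 9, h2=12; 9,8 taken => place at 7.
18 hashes to 5; slot 5 is free => place at 5.
312 hashes to 0; slot 0 is free => place at 0.
879 hashes to 8, h2=4; 8 taken => place at 12.
Table: [312, _, 419, 536, 164, 18, _, 971, 983, 996, _, _, 879]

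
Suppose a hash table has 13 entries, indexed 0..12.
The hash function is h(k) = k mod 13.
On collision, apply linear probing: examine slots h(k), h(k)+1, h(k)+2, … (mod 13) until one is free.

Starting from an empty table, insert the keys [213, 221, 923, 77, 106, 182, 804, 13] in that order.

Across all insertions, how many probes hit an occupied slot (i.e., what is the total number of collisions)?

213: h=5 -> slot 5
221: h=0 -> slot 0
923: h=0, probe 0,1 -> slot 1
77: h=12 -> slot 12
106: h=2 -> slot 2
182: h=0, probe 0,1,2,3 -> slot 3
804: h=11 -> slot 11
13: h=0, probe 0,1,2,3,4 -> slot 4
Table: [221, 923, 106, 182, 13, 213, ∅, ∅, ∅, ∅, ∅, 804, 77]

8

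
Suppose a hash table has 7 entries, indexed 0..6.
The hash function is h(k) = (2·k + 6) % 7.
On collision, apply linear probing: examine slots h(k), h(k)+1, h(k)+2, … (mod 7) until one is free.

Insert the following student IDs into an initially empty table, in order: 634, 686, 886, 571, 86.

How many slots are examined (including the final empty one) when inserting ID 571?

3

634 hashes to 0; slot 0 is free → place at 0.
686 hashes to 6; slot 6 is free → place at 6.
886 hashes to 0; 0 taken → place at 1.
571 hashes to 0; 0,1 taken → place at 2.
86 hashes to 3; slot 3 is free → place at 3.
Table: [634, 886, 571, 86, -, -, 686]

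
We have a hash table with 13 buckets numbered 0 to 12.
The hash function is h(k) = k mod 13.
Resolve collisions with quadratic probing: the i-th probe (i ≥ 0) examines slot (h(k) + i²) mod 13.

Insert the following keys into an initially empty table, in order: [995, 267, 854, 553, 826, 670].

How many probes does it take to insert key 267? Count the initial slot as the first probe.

995: h=7 -> slot 7
267: h=7, probe 7,8 -> slot 8
854: h=9 -> slot 9
553: h=7, probe 7,8,11 -> slot 11
826: h=7, probe 7,8,11,3 -> slot 3
670: h=7, probe 7,8,11,3,10 -> slot 10
Table: [—, —, —, 826, —, —, —, 995, 267, 854, 670, 553, —]

2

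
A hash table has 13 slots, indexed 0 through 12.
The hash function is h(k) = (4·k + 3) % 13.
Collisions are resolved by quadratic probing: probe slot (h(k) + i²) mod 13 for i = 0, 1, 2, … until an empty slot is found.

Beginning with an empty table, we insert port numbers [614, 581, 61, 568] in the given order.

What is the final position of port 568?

4

614: h=2 → slot 2
581: h=0 → slot 0
61: h=0, probe 0,1 → slot 1
568: h=0, probe 0,1,4 → slot 4
Table: [581, 61, 614, ., 568, ., ., ., ., ., ., ., .]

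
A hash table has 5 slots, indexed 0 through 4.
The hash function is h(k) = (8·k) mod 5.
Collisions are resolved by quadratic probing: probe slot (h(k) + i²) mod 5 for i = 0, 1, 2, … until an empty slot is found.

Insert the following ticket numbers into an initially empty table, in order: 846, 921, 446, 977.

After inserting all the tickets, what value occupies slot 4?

921

846 hashes to 3; slot 3 is free => place at 3.
921 hashes to 3; 3 taken => place at 4.
446 hashes to 3; 3,4 taken => place at 2.
977 hashes to 1; slot 1 is free => place at 1.
Table: [., 977, 446, 846, 921]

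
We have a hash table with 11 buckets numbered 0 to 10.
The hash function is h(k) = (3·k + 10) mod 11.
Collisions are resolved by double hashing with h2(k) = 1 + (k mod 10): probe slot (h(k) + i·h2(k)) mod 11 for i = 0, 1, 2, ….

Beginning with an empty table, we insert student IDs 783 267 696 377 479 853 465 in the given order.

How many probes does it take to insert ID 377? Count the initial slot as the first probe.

3

783 hashes to 5; slot 5 is free => place at 5.
267 hashes to 8; slot 8 is free => place at 8.
696 hashes to 8, h2=7; 8 taken => place at 4.
377 hashes to 8, h2=8; 8,5 taken => place at 2.
479 hashes to 6; slot 6 is free => place at 6.
853 hashes to 6, h2=4; 6 taken => place at 10.
465 hashes to 8, h2=6; 8 taken => place at 3.
Table: [—, —, 377, 465, 696, 783, 479, —, 267, —, 853]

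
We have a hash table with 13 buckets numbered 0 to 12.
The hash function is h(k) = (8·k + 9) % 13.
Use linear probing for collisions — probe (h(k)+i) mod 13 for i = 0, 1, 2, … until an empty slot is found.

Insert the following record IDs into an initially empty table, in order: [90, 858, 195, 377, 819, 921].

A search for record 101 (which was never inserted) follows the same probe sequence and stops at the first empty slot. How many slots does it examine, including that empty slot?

3

90 hashes to 1; slot 1 is free => place at 1.
858 hashes to 9; slot 9 is free => place at 9.
195 hashes to 9; 9 taken => place at 10.
377 hashes to 9; 9,10 taken => place at 11.
819 hashes to 9; 9,10,11 taken => place at 12.
921 hashes to 6; slot 6 is free => place at 6.
Table: [-, 90, -, -, -, -, 921, -, -, 858, 195, 377, 819]
Lookup 101: h=11, probe 11,12,0 → slot 0 empty, not found.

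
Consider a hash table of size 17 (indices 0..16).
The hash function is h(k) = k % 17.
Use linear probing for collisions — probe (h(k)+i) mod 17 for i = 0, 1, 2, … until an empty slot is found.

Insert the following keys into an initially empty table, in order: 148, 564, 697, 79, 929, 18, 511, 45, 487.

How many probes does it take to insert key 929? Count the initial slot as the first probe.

148: h=12 => slot 12
564: h=3 => slot 3
697: h=0 => slot 0
79: h=11 => slot 11
929: h=11, probe 11,12,13 => slot 13
18: h=1 => slot 1
511: h=1, probe 1,2 => slot 2
45: h=11, probe 11,12,13,14 => slot 14
487: h=11, probe 11,12,13,14,15 => slot 15
Table: [697, 18, 511, 564, ∅, ∅, ∅, ∅, ∅, ∅, ∅, 79, 148, 929, 45, 487, ∅]

3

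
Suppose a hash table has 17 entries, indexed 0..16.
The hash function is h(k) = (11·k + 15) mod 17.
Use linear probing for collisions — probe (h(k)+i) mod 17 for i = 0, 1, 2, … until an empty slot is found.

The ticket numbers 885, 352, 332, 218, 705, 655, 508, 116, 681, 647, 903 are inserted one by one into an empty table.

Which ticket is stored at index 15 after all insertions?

885 hashes to 9; slot 9 is free → place at 9.
352 hashes to 11; slot 11 is free → place at 11.
332 hashes to 12; slot 12 is free → place at 12.
218 hashes to 16; slot 16 is free → place at 16.
705 hashes to 1; slot 1 is free → place at 1.
655 hashes to 12; 12 taken → place at 13.
508 hashes to 10; slot 10 is free → place at 10.
116 hashes to 16; 16 taken → place at 0.
681 hashes to 9; 9,10,11,12,13 taken → place at 14.
647 hashes to 9; 9,10,11,12,13,14 taken → place at 15.
903 hashes to 3; slot 3 is free → place at 3.
Table: [116, 705, —, 903, —, —, —, —, —, 885, 508, 352, 332, 655, 681, 647, 218]

647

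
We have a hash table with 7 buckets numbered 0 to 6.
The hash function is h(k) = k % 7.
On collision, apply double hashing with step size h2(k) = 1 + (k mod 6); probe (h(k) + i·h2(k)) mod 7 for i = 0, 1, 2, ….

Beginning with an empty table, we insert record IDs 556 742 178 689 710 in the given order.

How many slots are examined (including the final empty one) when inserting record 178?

556: h=3 → slot 3
742: h=0 → slot 0
178: h=3, h2=5, probe 3,1 → slot 1
689: h=3, h2=6, probe 3,2 → slot 2
710: h=3, h2=3, probe 3,6 → slot 6
Table: [742, 178, 689, 556, —, —, 710]

2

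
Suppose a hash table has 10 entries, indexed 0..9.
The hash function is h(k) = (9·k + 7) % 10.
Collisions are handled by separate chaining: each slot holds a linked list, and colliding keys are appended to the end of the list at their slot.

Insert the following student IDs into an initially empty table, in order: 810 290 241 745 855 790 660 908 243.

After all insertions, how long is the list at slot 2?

Insert 810: h=7, bucket 7 empty -> new chain.
Insert 290: h=7, bucket 7 nonempty -> append to chain.
Insert 241: h=6, bucket 6 empty -> new chain.
Insert 745: h=2, bucket 2 empty -> new chain.
Insert 855: h=2, bucket 2 nonempty -> append to chain.
Insert 790: h=7, bucket 7 nonempty -> append to chain.
Insert 660: h=7, bucket 7 nonempty -> append to chain.
Insert 908: h=9, bucket 9 empty -> new chain.
Insert 243: h=4, bucket 4 empty -> new chain.
Final buckets:
0: .
1: .
2: 745 -> 855
3: .
4: 243
5: .
6: 241
7: 810 -> 290 -> 790 -> 660
8: .
9: 908

2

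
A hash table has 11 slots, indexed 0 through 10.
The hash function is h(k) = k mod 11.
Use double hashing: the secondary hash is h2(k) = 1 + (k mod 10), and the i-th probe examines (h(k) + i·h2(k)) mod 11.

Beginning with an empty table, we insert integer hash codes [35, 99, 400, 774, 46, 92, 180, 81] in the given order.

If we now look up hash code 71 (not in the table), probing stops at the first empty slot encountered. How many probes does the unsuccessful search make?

9

Insert 35: h=2, slot 2 empty -> index 2.
Insert 99: h=0, slot 0 empty -> index 0.
Insert 400: h=4, slot 4 empty -> index 4.
Insert 774: h=4, h2=5, slot 4 occupied -> index 9.
Insert 46: h=2, h2=7, slots 2,9 occupied -> index 5.
Insert 92: h=4, h2=3, slot 4 occupied -> index 7.
Insert 180: h=4, h2=1, slots 4,5 occupied -> index 6.
Insert 81: h=4, h2=2, slots 4,6 occupied -> index 8.
Table: [99, -, 35, -, 400, 46, 180, 92, 81, 774, -]
Lookup 71: h=5, h2=2, probe 5,7,9,0,2,4,6,8,10 → slot 10 empty, not found.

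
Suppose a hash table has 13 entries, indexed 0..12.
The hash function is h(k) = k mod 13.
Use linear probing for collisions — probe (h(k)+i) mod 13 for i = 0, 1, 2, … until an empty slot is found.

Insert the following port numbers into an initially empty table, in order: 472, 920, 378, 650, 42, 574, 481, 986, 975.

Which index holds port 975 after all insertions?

6

472 hashes to 4; slot 4 is free -> place at 4.
920 hashes to 10; slot 10 is free -> place at 10.
378 hashes to 1; slot 1 is free -> place at 1.
650 hashes to 0; slot 0 is free -> place at 0.
42 hashes to 3; slot 3 is free -> place at 3.
574 hashes to 2; slot 2 is free -> place at 2.
481 hashes to 0; 0,1,2,3,4 taken -> place at 5.
986 hashes to 11; slot 11 is free -> place at 11.
975 hashes to 0; 0,1,2,3,4,5 taken -> place at 6.
Table: [650, 378, 574, 42, 472, 481, 975, _, _, _, 920, 986, _]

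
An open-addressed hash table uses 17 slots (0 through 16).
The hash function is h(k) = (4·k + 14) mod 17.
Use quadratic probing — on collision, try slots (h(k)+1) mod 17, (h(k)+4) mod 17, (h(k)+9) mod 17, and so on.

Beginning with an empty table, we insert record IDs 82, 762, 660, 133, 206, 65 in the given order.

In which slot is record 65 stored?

1

82: h=2 -> slot 2
762: h=2, probe 2,3 -> slot 3
660: h=2, probe 2,3,6 -> slot 6
133: h=2, probe 2,3,6,11 -> slot 11
206: h=5 -> slot 5
65: h=2, probe 2,3,6,11,1 -> slot 1
Table: [-, 65, 82, 762, -, 206, 660, -, -, -, -, 133, -, -, -, -, -]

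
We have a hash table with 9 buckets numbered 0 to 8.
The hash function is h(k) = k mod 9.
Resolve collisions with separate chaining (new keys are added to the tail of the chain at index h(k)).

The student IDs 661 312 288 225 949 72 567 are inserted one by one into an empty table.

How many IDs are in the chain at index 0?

4

661 → bucket 4
312 → bucket 6
288 → bucket 0
225 → bucket 0 (collision)
949 → bucket 4 (collision)
72 → bucket 0 (collision)
567 → bucket 0 (collision)
Final buckets:
0: 288 -> 225 -> 72 -> 567
1: ∅
2: ∅
3: ∅
4: 661 -> 949
5: ∅
6: 312
7: ∅
8: ∅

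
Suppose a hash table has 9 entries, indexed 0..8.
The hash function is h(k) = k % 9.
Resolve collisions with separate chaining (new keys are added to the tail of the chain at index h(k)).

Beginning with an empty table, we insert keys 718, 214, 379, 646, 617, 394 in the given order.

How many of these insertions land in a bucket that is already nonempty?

718 → bucket 7
214 → bucket 7 (collision)
379 → bucket 1
646 → bucket 7 (collision)
617 → bucket 5
394 → bucket 7 (collision)
Final buckets:
0: -
1: 379
2: -
3: -
4: -
5: 617
6: -
7: 718 -> 214 -> 646 -> 394
8: -

3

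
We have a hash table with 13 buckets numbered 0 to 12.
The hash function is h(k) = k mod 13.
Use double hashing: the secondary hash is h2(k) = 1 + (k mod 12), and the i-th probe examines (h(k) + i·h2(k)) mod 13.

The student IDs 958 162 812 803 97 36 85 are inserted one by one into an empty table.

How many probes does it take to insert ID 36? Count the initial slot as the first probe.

2

958: h=9 → slot 9
162: h=6 → slot 6
812: h=6, h2=9, probe 6,2 → slot 2
803: h=10 → slot 10
97: h=6, h2=2, probe 6,8 → slot 8
36: h=10, h2=1, probe 10,11 → slot 11
85: h=7 → slot 7
Table: [—, —, 812, —, —, —, 162, 85, 97, 958, 803, 36, —]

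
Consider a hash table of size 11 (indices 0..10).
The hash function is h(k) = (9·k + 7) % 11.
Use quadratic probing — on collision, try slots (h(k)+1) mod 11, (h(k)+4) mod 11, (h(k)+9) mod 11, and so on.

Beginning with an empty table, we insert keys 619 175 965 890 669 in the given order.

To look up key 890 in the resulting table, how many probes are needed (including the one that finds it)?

619: h=1 -> slot 1
175: h=9 -> slot 9
965: h=2 -> slot 2
890: h=9, probe 9,10 -> slot 10
669: h=0 -> slot 0
Table: [669, 619, 965, ∅, ∅, ∅, ∅, ∅, ∅, 175, 890]
Lookup 890: h=9, probe 9,10 → found at 10.

2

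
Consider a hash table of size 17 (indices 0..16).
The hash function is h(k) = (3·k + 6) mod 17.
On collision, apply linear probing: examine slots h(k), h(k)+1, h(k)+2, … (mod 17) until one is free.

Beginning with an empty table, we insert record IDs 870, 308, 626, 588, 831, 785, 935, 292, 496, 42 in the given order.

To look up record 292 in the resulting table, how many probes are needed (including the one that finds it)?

870 hashes to 15; slot 15 is free → place at 15.
308 hashes to 12; slot 12 is free → place at 12.
626 hashes to 14; slot 14 is free → place at 14.
588 hashes to 2; slot 2 is free → place at 2.
831 hashes to 0; slot 0 is free → place at 0.
785 hashes to 15; 15 taken → place at 16.
935 hashes to 6; slot 6 is free → place at 6.
292 hashes to 15; 15,16,0 taken → place at 1.
496 hashes to 15; 15,16,0,1,2 taken → place at 3.
42 hashes to 13; slot 13 is free → place at 13.
Table: [831, 292, 588, 496, -, -, 935, -, -, -, -, -, 308, 42, 626, 870, 785]
Lookup 292: h=15, probe 15,16,0,1 → found at 1.

4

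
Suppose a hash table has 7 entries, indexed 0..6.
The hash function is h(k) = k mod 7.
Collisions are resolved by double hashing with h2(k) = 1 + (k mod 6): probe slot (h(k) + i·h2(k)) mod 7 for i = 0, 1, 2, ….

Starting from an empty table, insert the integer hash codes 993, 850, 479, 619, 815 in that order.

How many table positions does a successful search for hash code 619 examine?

993 hashes to 6; slot 6 is free → place at 6.
850 hashes to 3; slot 3 is free → place at 3.
479 hashes to 3, h2=6; 3 taken → place at 2.
619 hashes to 3, h2=2; 3 taken → place at 5.
815 hashes to 3, h2=6; 3,2 taken → place at 1.
Table: [∅, 815, 479, 850, ∅, 619, 993]
Lookup 619: h=3, h2=2, probe 3,5 → found at 5.

2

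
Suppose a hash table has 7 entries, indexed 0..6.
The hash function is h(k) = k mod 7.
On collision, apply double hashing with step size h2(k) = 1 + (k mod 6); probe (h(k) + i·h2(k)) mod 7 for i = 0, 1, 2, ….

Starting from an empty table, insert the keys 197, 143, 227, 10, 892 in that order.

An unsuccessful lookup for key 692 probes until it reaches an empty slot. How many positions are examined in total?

3

197 hashes to 1; slot 1 is free → place at 1.
143 hashes to 3; slot 3 is free → place at 3.
227 hashes to 3, h2=6; 3 taken → place at 2.
10 hashes to 3, h2=5; 3,1 taken → place at 6.
892 hashes to 3, h2=5; 3,1,6 taken → place at 4.
Table: [—, 197, 227, 143, 892, —, 10]
Lookup 692: h=6, h2=3, probe 6,2,5 → slot 5 empty, not found.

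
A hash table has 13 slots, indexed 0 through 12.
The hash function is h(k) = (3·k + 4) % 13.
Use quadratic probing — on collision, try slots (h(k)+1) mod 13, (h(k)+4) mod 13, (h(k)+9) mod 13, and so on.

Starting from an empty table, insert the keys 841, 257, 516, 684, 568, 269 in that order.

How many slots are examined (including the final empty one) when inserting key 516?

2

841 hashes to 5; slot 5 is free → place at 5.
257 hashes to 8; slot 8 is free → place at 8.
516 hashes to 5; 5 taken → place at 6.
684 hashes to 2; slot 2 is free → place at 2.
568 hashes to 5; 5,6 taken → place at 9.
269 hashes to 5; 5,6,9 taken → place at 1.
Table: [., 269, 684, ., ., 841, 516, ., 257, 568, ., ., .]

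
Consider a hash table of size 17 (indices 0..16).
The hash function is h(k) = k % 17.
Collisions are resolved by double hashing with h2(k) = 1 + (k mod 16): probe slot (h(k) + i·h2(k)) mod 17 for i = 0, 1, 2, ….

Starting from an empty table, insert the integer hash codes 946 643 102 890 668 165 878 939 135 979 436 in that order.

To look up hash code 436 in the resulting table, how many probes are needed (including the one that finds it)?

946: h=11 -> slot 11
643: h=14 -> slot 14
102: h=0 -> slot 0
890: h=6 -> slot 6
668: h=5 -> slot 5
165: h=12 -> slot 12
878: h=11, h2=15, probe 11,9 -> slot 9
939: h=4 -> slot 4
135: h=16 -> slot 16
979: h=10 -> slot 10
436: h=11, h2=5, probe 11,16,4,9,14,2 -> slot 2
Table: [102, -, 436, -, 939, 668, 890, -, -, 878, 979, 946, 165, -, 643, -, 135]
Lookup 436: h=11, h2=5, probe 11,16,4,9,14,2 → found at 2.

6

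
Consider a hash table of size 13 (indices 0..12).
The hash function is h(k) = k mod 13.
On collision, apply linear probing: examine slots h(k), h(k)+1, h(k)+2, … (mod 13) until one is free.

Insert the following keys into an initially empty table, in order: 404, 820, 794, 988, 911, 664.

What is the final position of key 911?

4

Insert 404: h=1, slot 1 empty => index 1.
Insert 820: h=1, slot 1 occupied => index 2.
Insert 794: h=1, slots 1,2 occupied => index 3.
Insert 988: h=0, slot 0 empty => index 0.
Insert 911: h=1, slots 1,2,3 occupied => index 4.
Insert 664: h=1, slots 1,2,3,4 occupied => index 5.
Table: [988, 404, 820, 794, 911, 664, —, —, —, —, —, —, —]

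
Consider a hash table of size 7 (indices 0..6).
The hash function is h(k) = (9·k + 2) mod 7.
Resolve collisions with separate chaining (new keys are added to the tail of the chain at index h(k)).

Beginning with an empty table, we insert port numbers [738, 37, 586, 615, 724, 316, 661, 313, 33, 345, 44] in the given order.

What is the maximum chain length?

3

Insert 738: h=1, bucket 1 empty -> new chain.
Insert 37: h=6, bucket 6 empty -> new chain.
Insert 586: h=5, bucket 5 empty -> new chain.
Insert 615: h=0, bucket 0 empty -> new chain.
Insert 724: h=1, bucket 1 nonempty -> append to chain.
Insert 316: h=4, bucket 4 empty -> new chain.
Insert 661: h=1, bucket 1 nonempty -> append to chain.
Insert 313: h=5, bucket 5 nonempty -> append to chain.
Insert 33: h=5, bucket 5 nonempty -> append to chain.
Insert 345: h=6, bucket 6 nonempty -> append to chain.
Insert 44: h=6, bucket 6 nonempty -> append to chain.
Final buckets:
0: 615
1: 738 -> 724 -> 661
2: .
3: .
4: 316
5: 586 -> 313 -> 33
6: 37 -> 345 -> 44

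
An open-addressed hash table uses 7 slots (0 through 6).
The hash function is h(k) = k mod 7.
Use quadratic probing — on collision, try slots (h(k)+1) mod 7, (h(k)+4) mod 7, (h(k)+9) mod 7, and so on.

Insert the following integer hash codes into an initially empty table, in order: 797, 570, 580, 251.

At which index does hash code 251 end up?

Insert 797: h=6, slot 6 empty → index 6.
Insert 570: h=3, slot 3 empty → index 3.
Insert 580: h=6, slot 6 occupied → index 0.
Insert 251: h=6, slots 6,0,3 occupied → index 1.
Table: [580, 251, ., 570, ., ., 797]

1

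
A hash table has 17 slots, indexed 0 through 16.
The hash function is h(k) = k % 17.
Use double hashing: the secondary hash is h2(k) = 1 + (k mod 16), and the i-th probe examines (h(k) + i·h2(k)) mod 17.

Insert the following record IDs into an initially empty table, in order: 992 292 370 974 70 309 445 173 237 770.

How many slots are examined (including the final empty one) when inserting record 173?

992 hashes to 6; slot 6 is free → place at 6.
292 hashes to 3; slot 3 is free → place at 3.
370 hashes to 13; slot 13 is free → place at 13.
974 hashes to 5; slot 5 is free → place at 5.
70 hashes to 2; slot 2 is free → place at 2.
309 hashes to 3, h2=6; 3 taken → place at 9.
445 hashes to 3, h2=14; 3 taken → place at 0.
173 hashes to 3, h2=14; 3,0 taken → place at 14.
237 hashes to 16; slot 16 is free → place at 16.
770 hashes to 5, h2=3; 5 taken → place at 8.
Table: [445, _, 70, 292, _, 974, 992, _, 770, 309, _, _, _, 370, 173, _, 237]

3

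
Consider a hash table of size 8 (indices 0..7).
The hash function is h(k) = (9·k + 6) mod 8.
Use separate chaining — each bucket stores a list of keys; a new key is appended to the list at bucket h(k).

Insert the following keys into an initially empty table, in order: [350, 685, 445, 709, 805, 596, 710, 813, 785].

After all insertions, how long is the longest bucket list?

5

350 -> bucket 4
685 -> bucket 3
445 -> bucket 3 (collision)
709 -> bucket 3 (collision)
805 -> bucket 3 (collision)
596 -> bucket 2
710 -> bucket 4 (collision)
813 -> bucket 3 (collision)
785 -> bucket 7
Final buckets:
0: ∅
1: ∅
2: 596
3: 685 -> 445 -> 709 -> 805 -> 813
4: 350 -> 710
5: ∅
6: ∅
7: 785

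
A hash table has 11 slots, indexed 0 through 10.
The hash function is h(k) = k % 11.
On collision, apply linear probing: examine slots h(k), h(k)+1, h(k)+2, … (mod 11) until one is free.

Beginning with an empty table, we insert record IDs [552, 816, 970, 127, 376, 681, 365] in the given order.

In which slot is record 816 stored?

Insert 552: h=2, slot 2 empty => index 2.
Insert 816: h=2, slot 2 occupied => index 3.
Insert 970: h=2, slots 2,3 occupied => index 4.
Insert 127: h=6, slot 6 empty => index 6.
Insert 376: h=2, slots 2,3,4 occupied => index 5.
Insert 681: h=10, slot 10 empty => index 10.
Insert 365: h=2, slots 2,3,4,5,6 occupied => index 7.
Table: [-, -, 552, 816, 970, 376, 127, 365, -, -, 681]

3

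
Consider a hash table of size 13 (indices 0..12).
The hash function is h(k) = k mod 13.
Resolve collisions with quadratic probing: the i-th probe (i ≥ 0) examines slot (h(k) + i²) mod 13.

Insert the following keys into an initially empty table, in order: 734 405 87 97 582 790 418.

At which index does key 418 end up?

Insert 734: h=6, slot 6 empty → index 6.
Insert 405: h=2, slot 2 empty → index 2.
Insert 87: h=9, slot 9 empty → index 9.
Insert 97: h=6, slot 6 occupied → index 7.
Insert 582: h=10, slot 10 empty → index 10.
Insert 790: h=10, slot 10 occupied → index 11.
Insert 418: h=2, slot 2 occupied → index 3.
Table: [—, —, 405, 418, —, —, 734, 97, —, 87, 582, 790, —]

3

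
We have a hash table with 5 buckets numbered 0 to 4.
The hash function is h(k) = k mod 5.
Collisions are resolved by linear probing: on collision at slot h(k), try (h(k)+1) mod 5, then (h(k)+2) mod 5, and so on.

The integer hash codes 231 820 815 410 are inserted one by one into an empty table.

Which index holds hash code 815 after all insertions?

231 hashes to 1; slot 1 is free => place at 1.
820 hashes to 0; slot 0 is free => place at 0.
815 hashes to 0; 0,1 taken => place at 2.
410 hashes to 0; 0,1,2 taken => place at 3.
Table: [820, 231, 815, 410, .]

2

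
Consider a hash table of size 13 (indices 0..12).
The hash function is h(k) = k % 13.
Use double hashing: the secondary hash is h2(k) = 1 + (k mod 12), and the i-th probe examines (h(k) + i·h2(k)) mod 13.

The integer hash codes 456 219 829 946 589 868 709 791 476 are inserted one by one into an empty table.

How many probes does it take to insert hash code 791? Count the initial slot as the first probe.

3

456: h=1 -> slot 1
219: h=11 -> slot 11
829: h=10 -> slot 10
946: h=10, h2=11, probe 10,8 -> slot 8
589: h=4 -> slot 4
868: h=10, h2=5, probe 10,2 -> slot 2
709: h=7 -> slot 7
791: h=11, h2=12, probe 11,10,9 -> slot 9
476: h=8, h2=9, probe 8,4,0 -> slot 0
Table: [476, 456, 868, _, 589, _, _, 709, 946, 791, 829, 219, _]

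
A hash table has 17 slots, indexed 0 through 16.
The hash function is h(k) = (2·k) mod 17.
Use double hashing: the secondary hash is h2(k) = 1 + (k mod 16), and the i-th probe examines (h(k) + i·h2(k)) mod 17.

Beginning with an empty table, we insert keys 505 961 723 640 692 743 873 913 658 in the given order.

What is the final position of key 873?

8

505 hashes to 7; slot 7 is free => place at 7.
961 hashes to 1; slot 1 is free => place at 1.
723 hashes to 1, h2=4; 1 taken => place at 5.
640 hashes to 5, h2=1; 5 taken => place at 6.
692 hashes to 7, h2=5; 7 taken => place at 12.
743 hashes to 7, h2=8; 7 taken => place at 15.
873 hashes to 12, h2=10; 12,5,15 taken => place at 8.
913 hashes to 7, h2=2; 7 taken => place at 9.
658 hashes to 7, h2=3; 7 taken => place at 10.
Table: [_, 961, _, _, _, 723, 640, 505, 873, 913, 658, _, 692, _, _, 743, _]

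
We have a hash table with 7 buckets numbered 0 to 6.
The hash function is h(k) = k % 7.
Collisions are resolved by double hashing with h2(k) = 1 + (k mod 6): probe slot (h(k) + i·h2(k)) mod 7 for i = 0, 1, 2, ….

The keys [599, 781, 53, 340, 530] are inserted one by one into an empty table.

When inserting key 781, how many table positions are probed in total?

599 hashes to 4; slot 4 is free -> place at 4.
781 hashes to 4, h2=2; 4 taken -> place at 6.
53 hashes to 4, h2=6; 4 taken -> place at 3.
340 hashes to 4, h2=5; 4 taken -> place at 2.
530 hashes to 5; slot 5 is free -> place at 5.
Table: [-, -, 340, 53, 599, 530, 781]

2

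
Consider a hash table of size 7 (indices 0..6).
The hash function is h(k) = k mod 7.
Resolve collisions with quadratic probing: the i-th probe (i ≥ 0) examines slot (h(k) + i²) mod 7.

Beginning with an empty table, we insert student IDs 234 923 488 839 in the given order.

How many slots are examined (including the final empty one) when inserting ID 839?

Insert 234: h=3, slot 3 empty -> index 3.
Insert 923: h=6, slot 6 empty -> index 6.
Insert 488: h=5, slot 5 empty -> index 5.
Insert 839: h=6, slot 6 occupied -> index 0.
Table: [839, _, _, 234, _, 488, 923]

2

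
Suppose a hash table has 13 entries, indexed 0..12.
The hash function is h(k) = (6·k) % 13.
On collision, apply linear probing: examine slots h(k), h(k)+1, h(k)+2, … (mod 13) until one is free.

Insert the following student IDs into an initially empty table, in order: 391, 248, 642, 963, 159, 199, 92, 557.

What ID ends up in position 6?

391

391: h=6 => slot 6
248: h=6, probe 6,7 => slot 7
642: h=4 => slot 4
963: h=6, probe 6,7,8 => slot 8
159: h=5 => slot 5
199: h=11 => slot 11
92: h=6, probe 6,7,8,9 => slot 9
557: h=1 => slot 1
Table: [∅, 557, ∅, ∅, 642, 159, 391, 248, 963, 92, ∅, 199, ∅]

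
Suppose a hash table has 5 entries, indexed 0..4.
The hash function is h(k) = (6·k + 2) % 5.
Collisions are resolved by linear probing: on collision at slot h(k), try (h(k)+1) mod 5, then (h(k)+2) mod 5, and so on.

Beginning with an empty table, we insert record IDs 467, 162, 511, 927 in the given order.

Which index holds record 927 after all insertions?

467: h=4 → slot 4
162: h=4, probe 4,0 → slot 0
511: h=3 → slot 3
927: h=4, probe 4,0,1 → slot 1
Table: [162, 927, ., 511, 467]

1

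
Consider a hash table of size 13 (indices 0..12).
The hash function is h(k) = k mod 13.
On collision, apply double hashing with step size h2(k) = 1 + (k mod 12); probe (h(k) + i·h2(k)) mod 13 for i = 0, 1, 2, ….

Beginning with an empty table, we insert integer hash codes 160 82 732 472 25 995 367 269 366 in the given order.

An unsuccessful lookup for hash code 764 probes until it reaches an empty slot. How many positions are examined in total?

2

Insert 160: h=4, slot 4 empty -> index 4.
Insert 82: h=4, h2=11, slot 4 occupied -> index 2.
Insert 732: h=4, h2=1, slot 4 occupied -> index 5.
Insert 472: h=4, h2=5, slot 4 occupied -> index 9.
Insert 25: h=12, slot 12 empty -> index 12.
Insert 995: h=7, slot 7 empty -> index 7.
Insert 367: h=3, slot 3 empty -> index 3.
Insert 269: h=9, h2=6, slots 9,2 occupied -> index 8.
Insert 366: h=2, h2=7, slots 2,9,3 occupied -> index 10.
Table: [∅, ∅, 82, 367, 160, 732, ∅, 995, 269, 472, 366, ∅, 25]
Lookup 764: h=10, h2=9, probe 10,6 → slot 6 empty, not found.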